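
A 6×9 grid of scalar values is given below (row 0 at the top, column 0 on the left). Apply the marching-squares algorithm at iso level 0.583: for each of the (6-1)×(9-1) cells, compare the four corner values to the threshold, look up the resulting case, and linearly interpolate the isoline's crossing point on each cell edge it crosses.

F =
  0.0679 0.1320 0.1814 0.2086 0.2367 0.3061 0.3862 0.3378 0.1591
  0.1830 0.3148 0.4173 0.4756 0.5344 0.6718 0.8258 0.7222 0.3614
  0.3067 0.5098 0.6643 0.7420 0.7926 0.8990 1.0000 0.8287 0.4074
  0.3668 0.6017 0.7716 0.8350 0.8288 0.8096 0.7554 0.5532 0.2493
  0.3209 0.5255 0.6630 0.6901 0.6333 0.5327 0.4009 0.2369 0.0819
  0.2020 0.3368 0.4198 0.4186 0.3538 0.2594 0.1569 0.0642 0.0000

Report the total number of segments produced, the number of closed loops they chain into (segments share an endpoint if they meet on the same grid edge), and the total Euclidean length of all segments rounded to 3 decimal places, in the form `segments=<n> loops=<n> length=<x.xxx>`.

segments=22 loops=1 length=16.689

cell (0,4): code 0100 → (0.757,5.000)–(1.000,4.354)
cell (0,5): code 1100 → (0.448,6.000)–(0.757,5.000)
cell (0,6): code 1100 → (0.638,7.000)–(0.448,6.000)
cell (0,7): code 1000 → (1.000,7.386)–(0.638,7.000)
cell (1,1): code 0100 → (1.671,2.000)–(2.000,1.474)
cell (1,2): code 1100 → (1.403,3.000)–(1.671,2.000)
cell (1,3): code 1100 → (1.188,4.000)–(1.403,3.000)
cell (1,4): code 1110 → (1.000,4.354)–(1.188,4.000)
cell (1,7): code 1001 → (2.000,7.583)–(1.000,7.386)
cell (2,0): code 0100 → (2.797,1.000)–(3.000,0.920)
cell (2,1): code 1110 → (2.000,1.474)–(2.797,1.000)
cell (2,6): code 1011 → (3.000,6.853)–(2.892,7.000)
cell (2,7): code 0001 → (2.892,7.000)–(2.000,7.583)
cell (3,0): code 0010 → (3.000,0.920)–(3.245,1.000)
cell (3,1): code 0111 → (3.245,1.000)–(4.000,1.418)
cell (3,4): code 1011 → (4.000,4.500)–(3.818,5.000)
cell (3,5): code 0011 → (3.818,5.000)–(3.486,6.000)
cell (3,6): code 0001 → (3.486,6.000)–(3.000,6.853)
cell (4,1): code 0010 → (4.000,1.418)–(4.329,2.000)
cell (4,2): code 0011 → (4.329,2.000)–(4.394,3.000)
cell (4,3): code 0011 → (4.394,3.000)–(4.180,4.000)
cell (4,4): code 0001 → (4.180,4.000)–(4.000,4.500)
total: 22 segments, chained into 1 closed loop(s), length Σ = 16.689235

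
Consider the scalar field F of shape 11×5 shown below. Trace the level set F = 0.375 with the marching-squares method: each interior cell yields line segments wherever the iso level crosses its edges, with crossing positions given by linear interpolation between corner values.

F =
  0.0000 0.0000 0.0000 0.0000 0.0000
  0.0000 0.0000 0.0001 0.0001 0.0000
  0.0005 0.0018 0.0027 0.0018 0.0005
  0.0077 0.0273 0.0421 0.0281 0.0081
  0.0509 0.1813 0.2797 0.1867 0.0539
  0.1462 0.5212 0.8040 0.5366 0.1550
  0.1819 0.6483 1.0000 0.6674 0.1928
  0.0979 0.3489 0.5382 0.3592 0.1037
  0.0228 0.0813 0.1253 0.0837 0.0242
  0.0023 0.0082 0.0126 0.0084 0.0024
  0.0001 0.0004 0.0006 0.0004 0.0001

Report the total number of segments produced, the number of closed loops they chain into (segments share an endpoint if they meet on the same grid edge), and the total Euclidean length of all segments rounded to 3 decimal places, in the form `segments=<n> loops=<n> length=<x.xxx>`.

cell (4,0): code 0100 → (4.570,1.000)–(5.000,0.610)
cell (4,1): code 1100 → (4.182,2.000)–(4.570,1.000)
cell (4,2): code 1100 → (4.538,3.000)–(4.182,2.000)
cell (4,3): code 1000 → (5.000,3.423)–(4.538,3.000)
cell (5,0): code 0110 → (5.000,0.610)–(6.000,0.414)
cell (5,3): code 1001 → (6.000,3.616)–(5.000,3.423)
cell (6,0): code 0010 → (6.000,0.414)–(6.913,1.000)
cell (6,1): code 0111 → (6.913,1.000)–(7.000,1.138)
cell (6,2): code 1011 → (7.000,2.912)–(6.949,3.000)
cell (6,3): code 0001 → (6.949,3.000)–(6.000,3.616)
cell (7,1): code 0010 → (7.000,1.138)–(7.395,2.000)
cell (7,2): code 0001 → (7.395,2.000)–(7.000,2.912)
total: 12 segments, chained into 1 closed loop(s), length Σ = 9.802118

segments=12 loops=1 length=9.802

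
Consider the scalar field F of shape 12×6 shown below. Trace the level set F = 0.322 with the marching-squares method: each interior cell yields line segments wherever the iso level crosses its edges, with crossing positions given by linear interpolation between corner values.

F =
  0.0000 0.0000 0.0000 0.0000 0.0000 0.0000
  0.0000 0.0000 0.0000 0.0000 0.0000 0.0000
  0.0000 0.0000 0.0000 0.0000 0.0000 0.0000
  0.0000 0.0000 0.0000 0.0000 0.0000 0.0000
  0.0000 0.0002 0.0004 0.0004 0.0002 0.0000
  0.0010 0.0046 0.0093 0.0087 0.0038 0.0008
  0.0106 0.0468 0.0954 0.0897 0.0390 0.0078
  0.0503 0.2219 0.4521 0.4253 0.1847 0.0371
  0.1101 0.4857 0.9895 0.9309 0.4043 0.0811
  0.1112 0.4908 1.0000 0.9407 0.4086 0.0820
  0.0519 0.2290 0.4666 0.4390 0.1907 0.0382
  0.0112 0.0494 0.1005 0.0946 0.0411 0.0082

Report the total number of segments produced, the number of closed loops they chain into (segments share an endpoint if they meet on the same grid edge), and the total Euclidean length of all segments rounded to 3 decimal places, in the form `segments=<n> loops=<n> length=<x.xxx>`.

cell (6,1): code 0100 → (6.635,2.000)–(7.000,1.435)
cell (6,2): code 1100 → (6.692,3.000)–(6.635,2.000)
cell (6,3): code 1000 → (7.000,3.429)–(6.692,3.000)
cell (7,0): code 0100 → (7.379,1.000)–(8.000,0.564)
cell (7,1): code 1110 → (7.000,1.435)–(7.379,1.000)
cell (7,3): code 1101 → (7.625,4.000)–(7.000,3.429)
cell (7,4): code 1000 → (8.000,4.255)–(7.625,4.000)
cell (8,0): code 0110 → (8.000,0.564)–(9.000,0.555)
cell (8,4): code 1001 → (9.000,4.265)–(8.000,4.255)
cell (9,0): code 0010 → (9.000,0.555)–(9.645,1.000)
cell (9,1): code 0111 → (9.645,1.000)–(10.000,1.391)
cell (9,3): code 1011 → (10.000,3.471)–(9.397,4.000)
cell (9,4): code 0001 → (9.397,4.000)–(9.000,4.265)
cell (10,1): code 0010 → (10.000,1.391)–(10.395,2.000)
cell (10,2): code 0011 → (10.395,2.000)–(10.340,3.000)
cell (10,3): code 0001 → (10.340,3.000)–(10.000,3.471)
total: 16 segments, chained into 1 closed loop(s), length Σ = 11.736876

segments=16 loops=1 length=11.737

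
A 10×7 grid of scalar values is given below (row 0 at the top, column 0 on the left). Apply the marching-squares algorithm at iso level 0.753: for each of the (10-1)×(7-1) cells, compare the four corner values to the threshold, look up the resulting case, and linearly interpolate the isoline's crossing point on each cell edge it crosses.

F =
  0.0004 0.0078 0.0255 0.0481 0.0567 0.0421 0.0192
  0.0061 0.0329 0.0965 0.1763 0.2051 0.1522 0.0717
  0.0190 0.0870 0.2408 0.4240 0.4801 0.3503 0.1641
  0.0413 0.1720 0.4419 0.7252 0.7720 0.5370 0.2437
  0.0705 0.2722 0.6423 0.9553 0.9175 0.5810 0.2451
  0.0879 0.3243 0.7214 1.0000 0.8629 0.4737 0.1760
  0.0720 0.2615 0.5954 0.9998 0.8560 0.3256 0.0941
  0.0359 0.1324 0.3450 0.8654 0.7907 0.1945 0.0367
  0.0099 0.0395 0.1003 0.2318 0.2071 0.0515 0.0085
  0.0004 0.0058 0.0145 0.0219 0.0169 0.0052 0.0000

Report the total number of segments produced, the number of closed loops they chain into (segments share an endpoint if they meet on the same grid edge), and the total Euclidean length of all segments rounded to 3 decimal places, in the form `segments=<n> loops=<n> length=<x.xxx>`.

cell (2,3): code 0100 → (2.935,4.000)–(3.000,3.594)
cell (2,4): code 1000 → (3.000,4.081)–(2.935,4.000)
cell (3,2): code 0100 → (3.121,3.000)–(4.000,2.354)
cell (3,3): code 1110 → (3.000,3.594)–(3.121,3.000)
cell (3,4): code 1001 → (4.000,4.489)–(3.000,4.081)
cell (4,2): code 0110 → (4.000,2.354)–(5.000,2.113)
cell (4,4): code 1001 → (5.000,4.282)–(4.000,4.489)
cell (5,2): code 0110 → (5.000,2.113)–(6.000,2.390)
cell (5,4): code 1001 → (6.000,4.194)–(5.000,4.282)
cell (6,2): code 0110 → (6.000,2.390)–(7.000,2.784)
cell (6,4): code 1001 → (7.000,4.063)–(6.000,4.194)
cell (7,2): code 0010 → (7.000,2.784)–(7.177,3.000)
cell (7,3): code 0011 → (7.177,3.000)–(7.065,4.000)
cell (7,4): code 0001 → (7.065,4.000)–(7.000,4.063)
total: 14 segments, chained into 1 closed loop(s), length Σ = 10.842970

segments=14 loops=1 length=10.843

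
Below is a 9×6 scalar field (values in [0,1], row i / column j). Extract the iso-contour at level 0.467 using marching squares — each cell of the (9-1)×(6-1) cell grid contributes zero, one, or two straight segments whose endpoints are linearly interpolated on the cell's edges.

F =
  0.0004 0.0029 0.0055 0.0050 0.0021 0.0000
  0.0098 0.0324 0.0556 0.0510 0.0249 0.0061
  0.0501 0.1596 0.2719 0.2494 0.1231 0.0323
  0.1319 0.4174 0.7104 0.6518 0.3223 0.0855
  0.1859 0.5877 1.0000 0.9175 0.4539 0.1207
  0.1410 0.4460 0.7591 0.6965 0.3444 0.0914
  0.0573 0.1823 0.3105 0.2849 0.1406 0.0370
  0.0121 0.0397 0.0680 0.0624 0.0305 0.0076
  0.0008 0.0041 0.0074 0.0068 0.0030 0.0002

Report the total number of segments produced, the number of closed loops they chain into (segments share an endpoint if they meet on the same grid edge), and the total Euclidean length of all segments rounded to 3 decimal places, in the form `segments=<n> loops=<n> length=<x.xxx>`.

segments=12 loops=1 length=10.032

cell (2,1): code 0100 → (2.445,2.000)–(3.000,1.169)
cell (2,2): code 1100 → (2.541,3.000)–(2.445,2.000)
cell (2,3): code 1000 → (3.000,3.561)–(2.541,3.000)
cell (3,0): code 0100 → (3.291,1.000)–(4.000,0.700)
cell (3,1): code 1110 → (3.000,1.169)–(3.291,1.000)
cell (3,3): code 1001 → (4.000,3.972)–(3.000,3.561)
cell (4,0): code 0010 → (4.000,0.700)–(4.852,1.000)
cell (4,1): code 0111 → (4.852,1.000)–(5.000,1.067)
cell (4,3): code 1001 → (5.000,3.652)–(4.000,3.972)
cell (5,1): code 0010 → (5.000,1.067)–(5.651,2.000)
cell (5,2): code 0011 → (5.651,2.000)–(5.558,3.000)
cell (5,3): code 0001 → (5.558,3.000)–(5.000,3.652)
total: 12 segments, chained into 1 closed loop(s), length Σ = 10.031979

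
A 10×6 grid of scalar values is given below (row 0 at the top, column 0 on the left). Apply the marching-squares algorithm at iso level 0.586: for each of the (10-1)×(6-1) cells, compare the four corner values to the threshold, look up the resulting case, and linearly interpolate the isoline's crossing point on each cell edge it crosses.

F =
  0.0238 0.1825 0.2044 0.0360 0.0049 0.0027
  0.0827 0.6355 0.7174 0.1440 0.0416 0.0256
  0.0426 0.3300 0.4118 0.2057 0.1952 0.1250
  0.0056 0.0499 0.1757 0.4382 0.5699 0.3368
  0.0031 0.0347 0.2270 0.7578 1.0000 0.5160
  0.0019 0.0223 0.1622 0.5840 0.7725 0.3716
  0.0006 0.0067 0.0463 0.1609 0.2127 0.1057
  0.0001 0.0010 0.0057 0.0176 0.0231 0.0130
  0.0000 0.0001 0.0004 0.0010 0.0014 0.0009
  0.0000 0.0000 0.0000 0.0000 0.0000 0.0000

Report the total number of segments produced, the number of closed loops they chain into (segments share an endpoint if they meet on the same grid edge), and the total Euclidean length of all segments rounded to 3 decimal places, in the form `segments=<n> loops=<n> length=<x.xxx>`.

segments=14 loops=2 length=9.950

cell (0,0): code 0100 → (0.891,1.000)–(1.000,0.910)
cell (0,1): code 1100 → (0.744,2.000)–(0.891,1.000)
cell (0,2): code 1000 → (1.000,2.229)–(0.744,2.000)
cell (1,0): code 0010 → (1.000,0.910)–(1.162,1.000)
cell (1,1): code 0011 → (1.162,1.000)–(1.430,2.000)
cell (1,2): code 0001 → (1.430,2.000)–(1.000,2.229)
cell (3,2): code 0100 → (3.462,3.000)–(4.000,2.676)
cell (3,3): code 1100 → (3.037,4.000)–(3.462,3.000)
cell (3,4): code 1000 → (4.000,4.855)–(3.037,4.000)
cell (4,2): code 0010 → (4.000,2.676)–(4.988,3.000)
cell (4,3): code 0111 → (4.988,3.000)–(5.000,3.011)
cell (4,4): code 1001 → (5.000,4.465)–(4.000,4.855)
cell (5,3): code 0010 → (5.000,3.011)–(5.333,4.000)
cell (5,4): code 0001 → (5.333,4.000)–(5.000,4.465)
total: 14 segments, chained into 2 closed loop(s), length Σ = 9.950444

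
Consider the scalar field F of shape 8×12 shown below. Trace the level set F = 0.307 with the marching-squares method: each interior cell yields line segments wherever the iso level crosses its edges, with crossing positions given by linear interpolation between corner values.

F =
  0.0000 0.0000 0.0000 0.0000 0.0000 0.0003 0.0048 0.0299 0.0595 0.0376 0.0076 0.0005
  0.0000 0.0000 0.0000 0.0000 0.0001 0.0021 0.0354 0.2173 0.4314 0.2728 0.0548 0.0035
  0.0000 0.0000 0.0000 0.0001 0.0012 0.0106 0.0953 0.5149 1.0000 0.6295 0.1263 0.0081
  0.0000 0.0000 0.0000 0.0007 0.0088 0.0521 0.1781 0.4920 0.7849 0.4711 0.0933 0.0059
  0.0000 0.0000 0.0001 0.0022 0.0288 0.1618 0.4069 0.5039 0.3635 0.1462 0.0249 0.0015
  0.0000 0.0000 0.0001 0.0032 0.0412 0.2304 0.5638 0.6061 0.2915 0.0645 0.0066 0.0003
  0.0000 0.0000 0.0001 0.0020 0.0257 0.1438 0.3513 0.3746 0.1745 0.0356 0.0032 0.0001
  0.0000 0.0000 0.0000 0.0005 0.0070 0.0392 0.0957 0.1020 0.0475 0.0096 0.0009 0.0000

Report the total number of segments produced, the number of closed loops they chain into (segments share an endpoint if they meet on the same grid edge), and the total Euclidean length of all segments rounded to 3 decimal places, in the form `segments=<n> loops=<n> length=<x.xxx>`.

cell (0,7): code 0100 → (0.666,8.000)–(1.000,7.419)
cell (0,8): code 1000 → (1.000,8.784)–(0.666,8.000)
cell (1,6): code 0100 → (1.301,7.000)–(2.000,6.505)
cell (1,7): code 1110 → (1.000,7.419)–(1.301,7.000)
cell (1,8): code 1101 → (1.096,9.000)–(1.000,8.784)
cell (1,9): code 1000 → (2.000,9.641)–(1.096,9.000)
cell (2,6): code 0110 → (2.000,6.505)–(3.000,6.411)
cell (2,9): code 1001 → (3.000,9.434)–(2.000,9.641)
cell (3,5): code 0100 → (3.563,6.000)–(4.000,5.592)
cell (3,6): code 1110 → (3.000,6.411)–(3.563,6.000)
cell (3,8): code 1011 → (4.000,8.260)–(3.505,9.000)
cell (3,9): code 0001 → (3.505,9.000)–(3.000,9.434)
cell (4,5): code 0110 → (4.000,5.592)–(5.000,5.230)
cell (4,7): code 1011 → (5.000,7.951)–(4.785,8.000)
cell (4,8): code 0001 → (4.785,8.000)–(4.000,8.260)
cell (5,5): code 0110 → (5.000,5.230)–(6.000,5.787)
cell (5,7): code 1001 → (6.000,7.338)–(5.000,7.951)
cell (6,5): code 0010 → (6.000,5.787)–(6.173,6.000)
cell (6,6): code 0011 → (6.173,6.000)–(6.248,7.000)
cell (6,7): code 0001 → (6.248,7.000)–(6.000,7.338)
total: 20 segments, chained into 1 closed loop(s), length Σ = 15.241834

segments=20 loops=1 length=15.242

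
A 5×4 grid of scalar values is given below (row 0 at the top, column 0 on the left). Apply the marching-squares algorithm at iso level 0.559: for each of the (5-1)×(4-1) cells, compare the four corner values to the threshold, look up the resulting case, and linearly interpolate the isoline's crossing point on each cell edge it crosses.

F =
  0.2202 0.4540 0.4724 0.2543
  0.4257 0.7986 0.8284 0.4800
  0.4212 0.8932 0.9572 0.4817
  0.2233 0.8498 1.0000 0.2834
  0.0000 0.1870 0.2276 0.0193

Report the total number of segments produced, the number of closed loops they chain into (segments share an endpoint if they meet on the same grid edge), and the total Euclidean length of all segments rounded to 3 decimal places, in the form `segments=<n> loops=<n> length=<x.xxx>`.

cell (0,0): code 0100 → (0.305,1.000)–(1.000,0.357)
cell (0,1): code 1100 → (0.243,2.000)–(0.305,1.000)
cell (0,2): code 1000 → (1.000,2.773)–(0.243,2.000)
cell (1,0): code 0110 → (1.000,0.357)–(2.000,0.292)
cell (1,2): code 1001 → (2.000,2.837)–(1.000,2.773)
cell (2,0): code 0110 → (2.000,0.292)–(3.000,0.536)
cell (2,2): code 1001 → (3.000,2.615)–(2.000,2.837)
cell (3,0): code 0010 → (3.000,0.536)–(3.439,1.000)
cell (3,1): code 0011 → (3.439,1.000)–(3.571,2.000)
cell (3,2): code 0001 → (3.571,2.000)–(3.000,2.615)
total: 10 segments, chained into 1 closed loop(s), length Σ = 9.575280

segments=10 loops=1 length=9.575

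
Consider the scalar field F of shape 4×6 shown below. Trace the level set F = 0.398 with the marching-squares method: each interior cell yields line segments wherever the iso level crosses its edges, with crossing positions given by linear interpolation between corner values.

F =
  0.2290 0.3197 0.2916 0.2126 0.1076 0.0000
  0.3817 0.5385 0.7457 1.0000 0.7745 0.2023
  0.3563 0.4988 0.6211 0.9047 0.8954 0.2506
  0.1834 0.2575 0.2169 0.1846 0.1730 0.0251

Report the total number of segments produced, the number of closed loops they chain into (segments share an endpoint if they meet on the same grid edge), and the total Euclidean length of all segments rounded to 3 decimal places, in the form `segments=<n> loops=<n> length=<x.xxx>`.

cell (0,0): code 0100 → (0.358,1.000)–(1.000,0.104)
cell (0,1): code 1100 → (0.234,2.000)–(0.358,1.000)
cell (0,2): code 1100 → (0.235,3.000)–(0.234,2.000)
cell (0,3): code 1100 → (0.435,4.000)–(0.235,3.000)
cell (0,4): code 1000 → (1.000,4.658)–(0.435,4.000)
cell (1,0): code 0110 → (1.000,0.104)–(2.000,0.293)
cell (1,4): code 1001 → (2.000,4.771)–(1.000,4.658)
cell (2,0): code 0010 → (2.000,0.293)–(2.418,1.000)
cell (2,1): code 0011 → (2.418,1.000)–(2.552,2.000)
cell (2,2): code 0011 → (2.552,2.000)–(2.704,3.000)
cell (2,3): code 0011 → (2.704,3.000)–(2.689,4.000)
cell (2,4): code 0001 → (2.689,4.000)–(2.000,4.771)
total: 12 segments, chained into 1 closed loop(s), length Σ = 11.896852

segments=12 loops=1 length=11.897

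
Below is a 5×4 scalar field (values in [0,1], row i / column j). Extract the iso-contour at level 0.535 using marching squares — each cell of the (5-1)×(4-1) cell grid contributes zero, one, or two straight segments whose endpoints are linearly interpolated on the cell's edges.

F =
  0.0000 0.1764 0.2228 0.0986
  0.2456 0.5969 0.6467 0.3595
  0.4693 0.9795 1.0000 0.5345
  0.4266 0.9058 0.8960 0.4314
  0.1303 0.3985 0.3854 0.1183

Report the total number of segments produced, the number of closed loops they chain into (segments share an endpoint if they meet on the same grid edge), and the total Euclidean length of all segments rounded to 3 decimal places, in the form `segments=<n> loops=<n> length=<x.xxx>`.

cell (0,0): code 0100 → (0.853,1.000)–(1.000,0.824)
cell (0,1): code 1100 → (0.736,2.000)–(0.853,1.000)
cell (0,2): code 1000 → (1.000,2.389)–(0.736,2.000)
cell (1,0): code 0110 → (1.000,0.824)–(2.000,0.129)
cell (1,2): code 1001 → (2.000,2.999)–(1.000,2.389)
cell (2,0): code 0110 → (2.000,0.129)–(3.000,0.226)
cell (2,2): code 1001 → (3.000,2.777)–(2.000,2.999)
cell (3,0): code 0010 → (3.000,0.226)–(3.731,1.000)
cell (3,1): code 0011 → (3.731,1.000)–(3.707,2.000)
cell (3,2): code 0001 → (3.707,2.000)–(3.000,2.777)
total: 10 segments, chained into 1 closed loop(s), length Σ = 9.239610

segments=10 loops=1 length=9.240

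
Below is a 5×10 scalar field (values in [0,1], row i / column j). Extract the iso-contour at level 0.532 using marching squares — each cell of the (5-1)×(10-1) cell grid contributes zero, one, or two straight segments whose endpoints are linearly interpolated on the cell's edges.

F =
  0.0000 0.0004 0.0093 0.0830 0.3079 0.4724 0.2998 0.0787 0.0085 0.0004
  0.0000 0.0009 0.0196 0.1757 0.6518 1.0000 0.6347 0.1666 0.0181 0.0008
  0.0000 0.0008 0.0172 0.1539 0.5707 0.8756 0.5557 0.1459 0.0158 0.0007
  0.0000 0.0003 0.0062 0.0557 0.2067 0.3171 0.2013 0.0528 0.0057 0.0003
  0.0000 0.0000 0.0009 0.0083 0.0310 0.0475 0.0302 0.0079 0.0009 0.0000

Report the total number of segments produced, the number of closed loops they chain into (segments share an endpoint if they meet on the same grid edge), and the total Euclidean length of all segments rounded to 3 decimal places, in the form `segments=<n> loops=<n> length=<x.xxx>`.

segments=10 loops=1 length=7.616

cell (0,3): code 0100 → (0.652,4.000)–(1.000,3.748)
cell (0,4): code 1100 → (0.113,5.000)–(0.652,4.000)
cell (0,5): code 1100 → (0.693,6.000)–(0.113,5.000)
cell (0,6): code 1000 → (1.000,6.219)–(0.693,6.000)
cell (1,3): code 0110 → (1.000,3.748)–(2.000,3.907)
cell (1,6): code 1001 → (2.000,6.058)–(1.000,6.219)
cell (2,3): code 0010 → (2.000,3.907)–(2.106,4.000)
cell (2,4): code 0011 → (2.106,4.000)–(2.615,5.000)
cell (2,5): code 0011 → (2.615,5.000)–(2.067,6.000)
cell (2,6): code 0001 → (2.067,6.000)–(2.000,6.058)
total: 10 segments, chained into 1 closed loop(s), length Σ = 7.616447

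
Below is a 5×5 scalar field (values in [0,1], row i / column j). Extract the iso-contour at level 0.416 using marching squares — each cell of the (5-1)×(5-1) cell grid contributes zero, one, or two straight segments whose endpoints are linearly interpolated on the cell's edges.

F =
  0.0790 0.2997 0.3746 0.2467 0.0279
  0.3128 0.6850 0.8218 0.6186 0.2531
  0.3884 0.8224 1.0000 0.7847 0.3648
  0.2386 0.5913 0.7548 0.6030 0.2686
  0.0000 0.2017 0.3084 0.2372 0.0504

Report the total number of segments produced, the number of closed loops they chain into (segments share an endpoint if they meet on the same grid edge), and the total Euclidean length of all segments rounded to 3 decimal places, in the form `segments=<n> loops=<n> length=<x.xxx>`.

segments=12 loops=1 length=11.588

cell (0,0): code 0100 → (0.302,1.000)–(1.000,0.277)
cell (0,1): code 1100 → (0.093,2.000)–(0.302,1.000)
cell (0,2): code 1100 → (0.455,3.000)–(0.093,2.000)
cell (0,3): code 1000 → (1.000,3.554)–(0.455,3.000)
cell (1,0): code 0110 → (1.000,0.277)–(2.000,0.064)
cell (1,3): code 1001 → (2.000,3.878)–(1.000,3.554)
cell (2,0): code 0110 → (2.000,0.064)–(3.000,0.503)
cell (2,3): code 1001 → (3.000,3.559)–(2.000,3.878)
cell (3,0): code 0010 → (3.000,0.503)–(3.450,1.000)
cell (3,1): code 0011 → (3.450,1.000)–(3.759,2.000)
cell (3,2): code 0011 → (3.759,2.000)–(3.511,3.000)
cell (3,3): code 0001 → (3.511,3.000)–(3.000,3.559)
total: 12 segments, chained into 1 closed loop(s), length Σ = 11.587995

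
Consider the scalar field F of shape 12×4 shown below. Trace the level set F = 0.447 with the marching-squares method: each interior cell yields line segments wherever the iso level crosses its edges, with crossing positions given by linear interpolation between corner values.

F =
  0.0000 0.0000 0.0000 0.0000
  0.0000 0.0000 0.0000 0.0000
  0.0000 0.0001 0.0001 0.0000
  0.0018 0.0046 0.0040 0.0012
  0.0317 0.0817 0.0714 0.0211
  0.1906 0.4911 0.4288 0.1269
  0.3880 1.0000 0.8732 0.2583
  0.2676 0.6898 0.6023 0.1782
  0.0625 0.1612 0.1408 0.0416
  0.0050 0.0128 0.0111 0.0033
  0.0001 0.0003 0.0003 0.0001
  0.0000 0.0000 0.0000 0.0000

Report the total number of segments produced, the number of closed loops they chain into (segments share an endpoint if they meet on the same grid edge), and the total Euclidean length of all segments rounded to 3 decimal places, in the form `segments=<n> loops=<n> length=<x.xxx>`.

segments=10 loops=1 length=7.976

cell (4,0): code 0100 → (4.892,1.000)–(5.000,0.853)
cell (4,1): code 1000 → (5.000,1.708)–(4.892,1.000)
cell (5,0): code 0110 → (5.000,0.853)–(6.000,0.096)
cell (5,1): code 1101 → (5.041,2.000)–(5.000,1.708)
cell (5,2): code 1000 → (6.000,2.693)–(5.041,2.000)
cell (6,0): code 0110 → (6.000,0.096)–(7.000,0.425)
cell (6,2): code 1001 → (7.000,2.366)–(6.000,2.693)
cell (7,0): code 0010 → (7.000,0.425)–(7.459,1.000)
cell (7,1): code 0011 → (7.459,1.000)–(7.337,2.000)
cell (7,2): code 0001 → (7.337,2.000)–(7.000,2.366)
total: 10 segments, chained into 1 closed loop(s), length Σ = 7.975968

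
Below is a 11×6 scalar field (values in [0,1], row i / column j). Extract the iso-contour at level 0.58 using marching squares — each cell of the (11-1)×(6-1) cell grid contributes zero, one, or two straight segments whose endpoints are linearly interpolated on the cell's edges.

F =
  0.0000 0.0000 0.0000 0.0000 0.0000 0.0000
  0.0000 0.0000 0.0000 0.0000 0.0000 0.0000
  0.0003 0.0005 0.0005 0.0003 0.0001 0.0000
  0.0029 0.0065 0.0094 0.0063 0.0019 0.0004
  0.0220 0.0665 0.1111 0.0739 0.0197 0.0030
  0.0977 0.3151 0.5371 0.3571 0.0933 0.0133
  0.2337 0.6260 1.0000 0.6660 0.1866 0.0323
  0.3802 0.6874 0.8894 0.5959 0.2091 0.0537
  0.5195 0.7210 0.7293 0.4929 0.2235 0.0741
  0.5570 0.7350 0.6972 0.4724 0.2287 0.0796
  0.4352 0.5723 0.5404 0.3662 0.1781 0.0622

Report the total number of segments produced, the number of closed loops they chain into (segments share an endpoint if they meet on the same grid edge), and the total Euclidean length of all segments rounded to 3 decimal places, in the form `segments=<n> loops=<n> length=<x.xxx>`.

segments=14 loops=1 length=12.378

cell (5,0): code 0100 → (5.852,1.000)–(6.000,0.883)
cell (5,1): code 1100 → (5.093,2.000)–(5.852,1.000)
cell (5,2): code 1100 → (5.722,3.000)–(5.093,2.000)
cell (5,3): code 1000 → (6.000,3.179)–(5.722,3.000)
cell (6,0): code 0110 → (6.000,0.883)–(7.000,0.650)
cell (6,3): code 1001 → (7.000,3.041)–(6.000,3.179)
cell (7,0): code 0110 → (7.000,0.650)–(8.000,0.300)
cell (7,2): code 1011 → (8.000,2.632)–(7.154,3.000)
cell (7,3): code 0001 → (7.154,3.000)–(7.000,3.041)
cell (8,0): code 0110 → (8.000,0.300)–(9.000,0.129)
cell (8,2): code 1001 → (9.000,2.521)–(8.000,2.632)
cell (9,0): code 0010 → (9.000,0.129)–(9.953,1.000)
cell (9,1): code 0011 → (9.953,1.000)–(9.747,2.000)
cell (9,2): code 0001 → (9.747,2.000)–(9.000,2.521)
total: 14 segments, chained into 1 closed loop(s), length Σ = 12.378205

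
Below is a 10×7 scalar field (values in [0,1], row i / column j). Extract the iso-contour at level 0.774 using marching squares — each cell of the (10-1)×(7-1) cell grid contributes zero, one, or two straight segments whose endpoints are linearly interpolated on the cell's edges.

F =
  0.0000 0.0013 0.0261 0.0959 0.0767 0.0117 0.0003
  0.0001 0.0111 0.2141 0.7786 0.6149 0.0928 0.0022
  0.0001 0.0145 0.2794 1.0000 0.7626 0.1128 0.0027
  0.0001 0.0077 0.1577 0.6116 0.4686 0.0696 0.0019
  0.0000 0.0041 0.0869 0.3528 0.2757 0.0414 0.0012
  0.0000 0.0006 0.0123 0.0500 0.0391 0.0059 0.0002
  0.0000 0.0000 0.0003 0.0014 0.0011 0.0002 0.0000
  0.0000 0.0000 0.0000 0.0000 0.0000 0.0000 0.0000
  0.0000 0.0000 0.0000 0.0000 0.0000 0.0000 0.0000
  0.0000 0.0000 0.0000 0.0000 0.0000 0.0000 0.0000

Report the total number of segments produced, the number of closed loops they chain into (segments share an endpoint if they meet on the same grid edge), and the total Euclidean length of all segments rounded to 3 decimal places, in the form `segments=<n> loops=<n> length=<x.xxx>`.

cell (0,2): code 0100 → (0.993,3.000)–(1.000,2.992)
cell (0,3): code 1000 → (1.000,3.028)–(0.993,3.000)
cell (1,2): code 0110 → (1.000,2.992)–(2.000,2.686)
cell (1,3): code 1001 → (2.000,3.952)–(1.000,3.028)
cell (2,2): code 0010 → (2.000,2.686)–(2.582,3.000)
cell (2,3): code 0001 → (2.582,3.000)–(2.000,3.952)
total: 6 segments, chained into 1 closed loop(s), length Σ = 4.223281

segments=6 loops=1 length=4.223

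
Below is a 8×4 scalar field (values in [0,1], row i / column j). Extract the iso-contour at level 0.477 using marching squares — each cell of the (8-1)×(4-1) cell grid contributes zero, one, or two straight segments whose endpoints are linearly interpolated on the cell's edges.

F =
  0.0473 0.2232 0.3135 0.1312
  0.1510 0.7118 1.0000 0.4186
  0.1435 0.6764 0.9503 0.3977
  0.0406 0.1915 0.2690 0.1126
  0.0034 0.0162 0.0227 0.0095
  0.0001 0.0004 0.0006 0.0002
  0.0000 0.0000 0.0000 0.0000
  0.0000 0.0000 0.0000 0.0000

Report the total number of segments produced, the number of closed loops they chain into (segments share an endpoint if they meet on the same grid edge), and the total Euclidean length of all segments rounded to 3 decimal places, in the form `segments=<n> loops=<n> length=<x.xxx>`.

cell (0,0): code 0100 → (0.519,1.000)–(1.000,0.581)
cell (0,1): code 1100 → (0.238,2.000)–(0.519,1.000)
cell (0,2): code 1000 → (1.000,2.900)–(0.238,2.000)
cell (1,0): code 0110 → (1.000,0.581)–(2.000,0.626)
cell (1,2): code 1001 → (2.000,2.856)–(1.000,2.900)
cell (2,0): code 0010 → (2.000,0.626)–(2.411,1.000)
cell (2,1): code 0011 → (2.411,1.000)–(2.695,2.000)
cell (2,2): code 0001 → (2.695,2.000)–(2.000,2.856)
total: 8 segments, chained into 1 closed loop(s), length Σ = 7.555090

segments=8 loops=1 length=7.555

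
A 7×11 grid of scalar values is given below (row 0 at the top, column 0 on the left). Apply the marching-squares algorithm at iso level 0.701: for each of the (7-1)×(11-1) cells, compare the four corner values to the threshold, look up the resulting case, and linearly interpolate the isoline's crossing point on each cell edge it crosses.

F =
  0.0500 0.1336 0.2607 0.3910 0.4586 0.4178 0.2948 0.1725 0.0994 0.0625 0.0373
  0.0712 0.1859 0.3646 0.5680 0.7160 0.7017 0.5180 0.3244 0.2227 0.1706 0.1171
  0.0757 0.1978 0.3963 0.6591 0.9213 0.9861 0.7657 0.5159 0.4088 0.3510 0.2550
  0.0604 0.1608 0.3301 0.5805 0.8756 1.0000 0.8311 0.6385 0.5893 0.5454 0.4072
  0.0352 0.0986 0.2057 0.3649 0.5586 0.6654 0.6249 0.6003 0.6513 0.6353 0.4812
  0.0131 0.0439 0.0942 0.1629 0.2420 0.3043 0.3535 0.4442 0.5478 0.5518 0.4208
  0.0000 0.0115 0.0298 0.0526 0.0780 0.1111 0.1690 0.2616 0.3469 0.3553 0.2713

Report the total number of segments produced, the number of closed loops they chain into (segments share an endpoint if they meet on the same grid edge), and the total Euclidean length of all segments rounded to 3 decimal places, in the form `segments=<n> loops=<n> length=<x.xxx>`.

cell (0,3): code 0100 → (0.942,4.000)–(1.000,3.899)
cell (0,4): code 1100 → (0.998,5.000)–(0.942,4.000)
cell (0,5): code 1000 → (1.000,5.004)–(0.998,5.000)
cell (1,3): code 0110 → (1.000,3.899)–(2.000,3.160)
cell (1,5): code 1101 → (1.739,6.000)–(1.000,5.004)
cell (1,6): code 1000 → (2.000,6.259)–(1.739,6.000)
cell (2,3): code 0110 → (2.000,3.160)–(3.000,3.408)
cell (2,6): code 1001 → (3.000,6.675)–(2.000,6.259)
cell (3,3): code 0010 → (3.000,3.408)–(3.551,4.000)
cell (3,4): code 0011 → (3.551,4.000)–(3.894,5.000)
cell (3,5): code 0011 → (3.894,5.000)–(3.631,6.000)
cell (3,6): code 0001 → (3.631,6.000)–(3.000,6.675)
total: 12 segments, chained into 1 closed loop(s), length Σ = 9.911855

segments=12 loops=1 length=9.912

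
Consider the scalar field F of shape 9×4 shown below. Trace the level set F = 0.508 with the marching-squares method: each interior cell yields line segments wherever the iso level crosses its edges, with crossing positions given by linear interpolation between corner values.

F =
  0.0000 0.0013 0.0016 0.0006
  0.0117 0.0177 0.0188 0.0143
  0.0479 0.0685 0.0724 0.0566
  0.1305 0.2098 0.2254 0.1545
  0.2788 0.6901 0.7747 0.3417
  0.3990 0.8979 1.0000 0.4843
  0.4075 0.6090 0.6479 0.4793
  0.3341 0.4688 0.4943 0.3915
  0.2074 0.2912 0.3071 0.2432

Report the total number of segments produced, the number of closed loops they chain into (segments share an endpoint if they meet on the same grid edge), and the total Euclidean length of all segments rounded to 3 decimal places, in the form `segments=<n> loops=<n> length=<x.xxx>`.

segments=10 loops=1 length=9.658

cell (3,0): code 0100 → (3.621,1.000)–(4.000,0.557)
cell (3,1): code 1100 → (3.514,2.000)–(3.621,1.000)
cell (3,2): code 1000 → (4.000,2.616)–(3.514,2.000)
cell (4,0): code 0110 → (4.000,0.557)–(5.000,0.218)
cell (4,2): code 1001 → (5.000,2.954)–(4.000,2.616)
cell (5,0): code 0110 → (5.000,0.218)–(6.000,0.499)
cell (5,2): code 1001 → (6.000,2.830)–(5.000,2.954)
cell (6,0): code 0010 → (6.000,0.499)–(6.720,1.000)
cell (6,1): code 0011 → (6.720,1.000)–(6.911,2.000)
cell (6,2): code 0001 → (6.911,2.000)–(6.000,2.830)
total: 10 segments, chained into 1 closed loop(s), length Σ = 9.658193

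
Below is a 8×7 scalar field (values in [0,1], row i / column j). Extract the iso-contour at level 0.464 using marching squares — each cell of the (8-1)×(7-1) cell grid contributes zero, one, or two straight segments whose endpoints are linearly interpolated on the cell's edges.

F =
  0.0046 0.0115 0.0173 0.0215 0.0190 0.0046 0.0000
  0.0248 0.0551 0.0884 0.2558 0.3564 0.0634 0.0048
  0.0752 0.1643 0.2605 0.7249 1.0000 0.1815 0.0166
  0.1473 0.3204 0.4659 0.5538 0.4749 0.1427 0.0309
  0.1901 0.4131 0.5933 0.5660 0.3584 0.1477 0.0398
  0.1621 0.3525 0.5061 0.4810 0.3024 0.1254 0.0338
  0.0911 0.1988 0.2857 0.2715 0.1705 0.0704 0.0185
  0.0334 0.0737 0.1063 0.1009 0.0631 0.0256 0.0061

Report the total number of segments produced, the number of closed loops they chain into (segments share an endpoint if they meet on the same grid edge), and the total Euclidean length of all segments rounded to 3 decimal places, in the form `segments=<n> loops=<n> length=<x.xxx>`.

cell (1,2): code 0100 → (1.444,3.000)–(2.000,2.438)
cell (1,3): code 1100 → (1.167,4.000)–(1.444,3.000)
cell (1,4): code 1000 → (2.000,4.655)–(1.167,4.000)
cell (2,1): code 0100 → (2.991,2.000)–(3.000,1.987)
cell (2,2): code 1110 → (2.000,2.438)–(2.991,2.000)
cell (2,4): code 1001 → (3.000,4.033)–(2.000,4.655)
cell (3,1): code 0110 → (3.000,1.987)–(4.000,1.282)
cell (3,3): code 1011 → (4.000,3.491)–(3.094,4.000)
cell (3,4): code 0001 → (3.094,4.000)–(3.000,4.033)
cell (4,1): code 0110 → (4.000,1.282)–(5.000,1.726)
cell (4,3): code 1001 → (5.000,3.095)–(4.000,3.491)
cell (5,1): code 0010 → (5.000,1.726)–(5.191,2.000)
cell (5,2): code 0011 → (5.191,2.000)–(5.081,3.000)
cell (5,3): code 0001 → (5.081,3.000)–(5.000,3.095)
total: 14 segments, chained into 1 closed loop(s), length Σ = 11.161044

segments=14 loops=1 length=11.161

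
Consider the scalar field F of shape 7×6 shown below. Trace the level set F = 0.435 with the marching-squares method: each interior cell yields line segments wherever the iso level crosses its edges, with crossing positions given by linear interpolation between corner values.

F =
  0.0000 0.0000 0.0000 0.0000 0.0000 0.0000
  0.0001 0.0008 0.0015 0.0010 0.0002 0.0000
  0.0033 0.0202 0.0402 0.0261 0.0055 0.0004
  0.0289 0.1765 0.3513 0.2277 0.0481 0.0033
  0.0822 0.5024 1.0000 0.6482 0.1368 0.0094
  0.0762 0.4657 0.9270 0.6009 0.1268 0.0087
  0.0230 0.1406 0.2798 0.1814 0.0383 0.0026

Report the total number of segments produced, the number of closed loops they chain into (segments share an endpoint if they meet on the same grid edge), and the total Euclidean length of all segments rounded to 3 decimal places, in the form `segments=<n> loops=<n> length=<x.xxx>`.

cell (3,0): code 0100 → (3.793,1.000)–(4.000,0.840)
cell (3,1): code 1100 → (3.129,2.000)–(3.793,1.000)
cell (3,2): code 1100 → (3.493,3.000)–(3.129,2.000)
cell (3,3): code 1000 → (4.000,3.417)–(3.493,3.000)
cell (4,0): code 0110 → (4.000,0.840)–(5.000,0.921)
cell (4,3): code 1001 → (5.000,3.350)–(4.000,3.417)
cell (5,0): code 0010 → (5.000,0.921)–(5.094,1.000)
cell (5,1): code 0011 → (5.094,1.000)–(5.760,2.000)
cell (5,2): code 0011 → (5.760,2.000)–(5.395,3.000)
cell (5,3): code 0001 → (5.395,3.000)–(5.000,3.350)
total: 10 segments, chained into 1 closed loop(s), length Σ = 8.105175

segments=10 loops=1 length=8.105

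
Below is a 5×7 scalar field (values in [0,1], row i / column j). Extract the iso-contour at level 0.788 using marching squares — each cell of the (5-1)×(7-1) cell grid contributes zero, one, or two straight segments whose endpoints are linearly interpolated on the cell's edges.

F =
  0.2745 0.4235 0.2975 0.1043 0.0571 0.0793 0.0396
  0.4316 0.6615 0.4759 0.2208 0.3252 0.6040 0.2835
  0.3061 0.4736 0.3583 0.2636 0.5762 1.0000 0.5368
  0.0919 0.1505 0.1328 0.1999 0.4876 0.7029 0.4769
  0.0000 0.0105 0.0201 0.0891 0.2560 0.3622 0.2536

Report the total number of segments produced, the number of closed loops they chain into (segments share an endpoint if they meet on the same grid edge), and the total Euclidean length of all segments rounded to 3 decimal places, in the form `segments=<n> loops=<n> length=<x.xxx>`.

cell (1,4): code 0100 → (1.465,5.000)–(2.000,4.500)
cell (1,5): code 1000 → (2.000,5.458)–(1.465,5.000)
cell (2,4): code 0010 → (2.000,4.500)–(2.714,5.000)
cell (2,5): code 0001 → (2.714,5.000)–(2.000,5.458)
total: 4 segments, chained into 1 closed loop(s), length Σ = 3.156196

segments=4 loops=1 length=3.156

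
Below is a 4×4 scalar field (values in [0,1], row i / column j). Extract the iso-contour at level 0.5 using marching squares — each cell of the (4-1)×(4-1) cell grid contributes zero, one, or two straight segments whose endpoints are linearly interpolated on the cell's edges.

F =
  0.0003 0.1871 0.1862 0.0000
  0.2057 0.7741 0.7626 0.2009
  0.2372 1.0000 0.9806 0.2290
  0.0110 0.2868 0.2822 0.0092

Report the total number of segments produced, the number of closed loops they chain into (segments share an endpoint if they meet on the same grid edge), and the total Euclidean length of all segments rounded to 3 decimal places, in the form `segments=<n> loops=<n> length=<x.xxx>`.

cell (0,0): code 0100 → (0.533,1.000)–(1.000,0.518)
cell (0,1): code 1100 → (0.544,2.000)–(0.533,1.000)
cell (0,2): code 1000 → (1.000,2.468)–(0.544,2.000)
cell (1,0): code 0110 → (1.000,0.518)–(2.000,0.345)
cell (1,2): code 1001 → (2.000,2.639)–(1.000,2.468)
cell (2,0): code 0010 → (2.000,0.345)–(2.701,1.000)
cell (2,1): code 0011 → (2.701,1.000)–(2.688,2.000)
cell (2,2): code 0001 → (2.688,2.000)–(2.000,2.639)
total: 8 segments, chained into 1 closed loop(s), length Σ = 7.252894

segments=8 loops=1 length=7.253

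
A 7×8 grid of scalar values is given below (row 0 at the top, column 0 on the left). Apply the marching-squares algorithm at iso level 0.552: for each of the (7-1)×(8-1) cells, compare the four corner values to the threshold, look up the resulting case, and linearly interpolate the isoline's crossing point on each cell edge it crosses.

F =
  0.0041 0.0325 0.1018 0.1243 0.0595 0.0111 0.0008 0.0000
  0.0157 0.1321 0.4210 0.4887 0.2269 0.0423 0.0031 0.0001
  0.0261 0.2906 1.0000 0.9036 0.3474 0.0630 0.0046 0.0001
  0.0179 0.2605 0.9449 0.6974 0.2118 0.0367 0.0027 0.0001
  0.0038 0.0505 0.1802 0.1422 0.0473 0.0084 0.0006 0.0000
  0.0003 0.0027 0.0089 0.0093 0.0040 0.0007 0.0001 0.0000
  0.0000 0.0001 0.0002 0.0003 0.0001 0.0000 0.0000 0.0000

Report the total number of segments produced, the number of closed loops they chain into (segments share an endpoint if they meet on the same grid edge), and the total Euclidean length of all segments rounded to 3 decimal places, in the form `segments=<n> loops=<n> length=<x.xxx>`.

cell (1,1): code 0100 → (1.226,2.000)–(2.000,1.368)
cell (1,2): code 1100 → (1.153,3.000)–(1.226,2.000)
cell (1,3): code 1000 → (2.000,3.632)–(1.153,3.000)
cell (2,1): code 0110 → (2.000,1.368)–(3.000,1.426)
cell (2,3): code 1001 → (3.000,3.299)–(2.000,3.632)
cell (3,1): code 0010 → (3.000,1.426)–(3.514,2.000)
cell (3,2): code 0011 → (3.514,2.000)–(3.262,3.000)
cell (3,3): code 0001 → (3.262,3.000)–(3.000,3.299)
total: 8 segments, chained into 1 closed loop(s), length Σ = 7.313707

segments=8 loops=1 length=7.314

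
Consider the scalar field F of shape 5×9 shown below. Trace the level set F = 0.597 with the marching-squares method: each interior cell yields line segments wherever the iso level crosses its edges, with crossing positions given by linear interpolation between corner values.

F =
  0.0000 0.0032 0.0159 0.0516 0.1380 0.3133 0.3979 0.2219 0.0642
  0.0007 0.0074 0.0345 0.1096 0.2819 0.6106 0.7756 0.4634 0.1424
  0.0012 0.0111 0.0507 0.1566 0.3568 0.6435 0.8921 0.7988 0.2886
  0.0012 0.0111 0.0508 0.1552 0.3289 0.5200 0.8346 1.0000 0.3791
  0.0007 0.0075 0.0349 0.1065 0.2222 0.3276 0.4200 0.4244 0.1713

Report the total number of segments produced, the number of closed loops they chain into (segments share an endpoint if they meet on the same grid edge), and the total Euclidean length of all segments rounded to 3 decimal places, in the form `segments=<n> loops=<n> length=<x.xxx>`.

segments=12 loops=1 length=9.225

cell (0,4): code 0100 → (0.954,5.000)–(1.000,4.959)
cell (0,5): code 1100 → (0.527,6.000)–(0.954,5.000)
cell (0,6): code 1000 → (1.000,6.572)–(0.527,6.000)
cell (1,4): code 0110 → (1.000,4.959)–(2.000,4.838)
cell (1,6): code 1101 → (1.398,7.000)–(1.000,6.572)
cell (1,7): code 1000 → (2.000,7.396)–(1.398,7.000)
cell (2,4): code 0010 → (2.000,4.838)–(2.377,5.000)
cell (2,5): code 0111 → (2.377,5.000)–(3.000,5.245)
cell (2,7): code 1001 → (3.000,7.649)–(2.000,7.396)
cell (3,5): code 0010 → (3.000,5.245)–(3.573,6.000)
cell (3,6): code 0011 → (3.573,6.000)–(3.700,7.000)
cell (3,7): code 0001 → (3.700,7.000)–(3.000,7.649)
total: 12 segments, chained into 1 closed loop(s), length Σ = 9.225428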